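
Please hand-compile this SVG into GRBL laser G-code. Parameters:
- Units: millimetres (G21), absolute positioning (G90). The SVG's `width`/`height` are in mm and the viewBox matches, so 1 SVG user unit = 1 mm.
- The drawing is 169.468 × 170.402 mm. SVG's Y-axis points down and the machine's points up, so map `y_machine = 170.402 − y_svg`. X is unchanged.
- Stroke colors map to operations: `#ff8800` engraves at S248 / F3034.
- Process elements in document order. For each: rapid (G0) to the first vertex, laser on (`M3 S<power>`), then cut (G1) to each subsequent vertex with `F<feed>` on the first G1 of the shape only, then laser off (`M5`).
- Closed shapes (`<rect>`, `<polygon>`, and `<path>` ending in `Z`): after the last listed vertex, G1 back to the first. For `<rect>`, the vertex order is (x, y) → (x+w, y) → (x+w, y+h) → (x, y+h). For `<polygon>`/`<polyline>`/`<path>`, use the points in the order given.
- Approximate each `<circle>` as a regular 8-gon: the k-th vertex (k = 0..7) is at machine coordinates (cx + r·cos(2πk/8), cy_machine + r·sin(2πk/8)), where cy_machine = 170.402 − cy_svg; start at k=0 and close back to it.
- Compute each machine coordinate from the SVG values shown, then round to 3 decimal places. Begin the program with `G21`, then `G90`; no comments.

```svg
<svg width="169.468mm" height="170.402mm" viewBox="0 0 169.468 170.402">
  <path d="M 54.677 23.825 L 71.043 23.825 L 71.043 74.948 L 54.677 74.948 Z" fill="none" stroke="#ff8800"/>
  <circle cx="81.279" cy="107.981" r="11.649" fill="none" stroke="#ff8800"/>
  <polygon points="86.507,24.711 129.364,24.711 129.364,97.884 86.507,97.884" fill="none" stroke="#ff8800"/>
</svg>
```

G21
G90
G0 X54.677 Y146.577
M3 S248
G1 X71.043 Y146.577 F3034
G1 X71.043 Y95.454
G1 X54.677 Y95.454
G1 X54.677 Y146.577
M5
G0 X92.928 Y62.421
M3 S248
G1 X89.516 Y70.658 F3034
G1 X81.279 Y74.070
G1 X73.042 Y70.658
G1 X69.630 Y62.421
G1 X73.042 Y54.184
G1 X81.279 Y50.772
G1 X89.516 Y54.184
G1 X92.928 Y62.421
M5
G0 X86.507 Y145.691
M3 S248
G1 X129.364 Y145.691 F3034
G1 X129.364 Y72.518
G1 X86.507 Y72.518
G1 X86.507 Y145.691
M5

1 u = 1 mm; y_m = 170.402 − y.

[1] `<path>` rectangle, #ff8800→engrave S248 F3034: (54.677,146.577) → (71.043,146.577) → (71.043,95.454) → (54.677,95.454) → (54.677,146.577) (closed)

[2] `<circle>` circle, #ff8800→engrave S248 F3034: (92.928,62.421) → (89.516,70.658) → (81.279,74.070) → (73.042,70.658) → (69.630,62.421) → (73.042,54.184) → (81.279,50.772) → (89.516,54.184) → (92.928,62.421) (closed)

[3] `<polygon>` rectangle, #ff8800→engrave S248 F3034: (86.507,145.691) → (129.364,145.691) → (129.364,72.518) → (86.507,72.518) → (86.507,145.691) (closed)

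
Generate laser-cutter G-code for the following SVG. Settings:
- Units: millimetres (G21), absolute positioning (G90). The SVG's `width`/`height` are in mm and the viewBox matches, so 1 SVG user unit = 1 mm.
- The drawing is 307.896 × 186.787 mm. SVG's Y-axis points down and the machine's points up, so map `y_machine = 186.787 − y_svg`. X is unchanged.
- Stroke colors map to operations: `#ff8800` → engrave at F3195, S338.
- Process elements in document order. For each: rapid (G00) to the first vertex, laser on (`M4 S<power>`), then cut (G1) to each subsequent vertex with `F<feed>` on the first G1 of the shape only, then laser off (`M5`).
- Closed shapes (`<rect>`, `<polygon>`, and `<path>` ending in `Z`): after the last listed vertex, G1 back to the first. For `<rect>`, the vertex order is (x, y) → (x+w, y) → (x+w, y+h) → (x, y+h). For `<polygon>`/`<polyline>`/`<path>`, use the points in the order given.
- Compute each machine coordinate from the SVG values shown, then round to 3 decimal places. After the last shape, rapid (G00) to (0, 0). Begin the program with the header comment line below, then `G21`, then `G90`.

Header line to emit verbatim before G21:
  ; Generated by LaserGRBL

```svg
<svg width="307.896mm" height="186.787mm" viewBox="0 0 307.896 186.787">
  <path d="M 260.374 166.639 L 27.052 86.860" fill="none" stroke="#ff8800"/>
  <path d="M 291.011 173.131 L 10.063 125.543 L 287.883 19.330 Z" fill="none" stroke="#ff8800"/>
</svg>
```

viewBox `0 0 307.896 186.787` with mm width/height → 1 unit = 1 mm. Flip: y_m = 186.787 − y_svg.

**Shape 1** — `<path>` line segment, stroke `#ff8800` → engrave (S338, F3195). Machine vertices: (260.374,20.148) → (27.052,99.927). Open path.

**Shape 2** — `<path>` closed polygon, stroke `#ff8800` → engrave (S338, F3195). Machine vertices: (291.011,13.656) → (10.063,61.244) → (287.883,167.457) → (291.011,13.656). Closed: final G1 returns to the first vertex.

; Generated by LaserGRBL
G21
G90
G00 X260.374 Y20.148
M4 S338
G1 X27.052 Y99.927 F3195
M5
G00 X291.011 Y13.656
M4 S338
G1 X10.063 Y61.244 F3195
G1 X287.883 Y167.457
G1 X291.011 Y13.656
M5
G00 X0.000 Y0.000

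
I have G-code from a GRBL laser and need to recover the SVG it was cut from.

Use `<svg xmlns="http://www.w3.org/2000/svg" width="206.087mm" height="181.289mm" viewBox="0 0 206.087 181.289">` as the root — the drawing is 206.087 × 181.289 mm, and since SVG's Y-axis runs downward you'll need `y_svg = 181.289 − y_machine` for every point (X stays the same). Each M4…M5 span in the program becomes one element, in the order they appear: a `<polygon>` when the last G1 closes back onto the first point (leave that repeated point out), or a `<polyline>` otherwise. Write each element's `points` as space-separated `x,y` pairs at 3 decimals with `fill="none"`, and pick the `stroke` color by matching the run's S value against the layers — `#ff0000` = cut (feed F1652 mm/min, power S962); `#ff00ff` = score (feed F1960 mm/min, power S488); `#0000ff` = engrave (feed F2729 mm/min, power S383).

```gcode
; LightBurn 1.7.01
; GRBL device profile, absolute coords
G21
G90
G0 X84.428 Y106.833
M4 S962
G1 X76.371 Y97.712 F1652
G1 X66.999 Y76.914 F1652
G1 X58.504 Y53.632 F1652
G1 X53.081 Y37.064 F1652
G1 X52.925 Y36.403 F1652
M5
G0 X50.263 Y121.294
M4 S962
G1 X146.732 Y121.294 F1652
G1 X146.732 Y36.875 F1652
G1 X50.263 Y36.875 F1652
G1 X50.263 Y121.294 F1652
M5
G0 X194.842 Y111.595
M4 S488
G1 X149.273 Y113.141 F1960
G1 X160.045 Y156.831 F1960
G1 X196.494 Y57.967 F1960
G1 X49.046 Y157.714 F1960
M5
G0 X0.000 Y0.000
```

<svg xmlns="http://www.w3.org/2000/svg" width="206.087mm" height="181.289mm" viewBox="0 0 206.087 181.289">
  <polyline points="84.428,74.456 76.371,83.577 66.999,104.375 58.504,127.657 53.081,144.225 52.925,144.886" fill="none" stroke="#ff0000"/>
  <polygon points="50.263,59.995 146.732,59.995 146.732,144.414 50.263,144.414" fill="none" stroke="#ff0000"/>
  <polyline points="194.842,69.694 149.273,68.148 160.045,24.458 196.494,123.322 49.046,23.575" fill="none" stroke="#ff00ff"/>
</svg>

Machine Y-up, SVG Y-down with viewBox height 181.289, so y_svg = 181.289 − y_machine; X carries over.

Run 1: S962 ⇒ cut layer `#ff0000`. The run is open, so emit a `<polyline>` with points (Y-flipped): 84.428,74.456 76.371,83.577 66.999,104.375 58.504,127.657 53.081,144.225 52.925,144.886.

Run 2: S962 ⇒ cut layer `#ff0000`. The run returns to its start, so emit a `<polygon>` with points (Y-flipped): 50.263,59.995 146.732,59.995 146.732,144.414 50.263,144.414.

Run 3: the run's S488 means `#ff00ff` (score). The run is open, so emit a `<polyline>` with points (Y-flipped): 194.842,69.694 149.273,68.148 160.045,24.458 196.494,123.322 49.046,23.575.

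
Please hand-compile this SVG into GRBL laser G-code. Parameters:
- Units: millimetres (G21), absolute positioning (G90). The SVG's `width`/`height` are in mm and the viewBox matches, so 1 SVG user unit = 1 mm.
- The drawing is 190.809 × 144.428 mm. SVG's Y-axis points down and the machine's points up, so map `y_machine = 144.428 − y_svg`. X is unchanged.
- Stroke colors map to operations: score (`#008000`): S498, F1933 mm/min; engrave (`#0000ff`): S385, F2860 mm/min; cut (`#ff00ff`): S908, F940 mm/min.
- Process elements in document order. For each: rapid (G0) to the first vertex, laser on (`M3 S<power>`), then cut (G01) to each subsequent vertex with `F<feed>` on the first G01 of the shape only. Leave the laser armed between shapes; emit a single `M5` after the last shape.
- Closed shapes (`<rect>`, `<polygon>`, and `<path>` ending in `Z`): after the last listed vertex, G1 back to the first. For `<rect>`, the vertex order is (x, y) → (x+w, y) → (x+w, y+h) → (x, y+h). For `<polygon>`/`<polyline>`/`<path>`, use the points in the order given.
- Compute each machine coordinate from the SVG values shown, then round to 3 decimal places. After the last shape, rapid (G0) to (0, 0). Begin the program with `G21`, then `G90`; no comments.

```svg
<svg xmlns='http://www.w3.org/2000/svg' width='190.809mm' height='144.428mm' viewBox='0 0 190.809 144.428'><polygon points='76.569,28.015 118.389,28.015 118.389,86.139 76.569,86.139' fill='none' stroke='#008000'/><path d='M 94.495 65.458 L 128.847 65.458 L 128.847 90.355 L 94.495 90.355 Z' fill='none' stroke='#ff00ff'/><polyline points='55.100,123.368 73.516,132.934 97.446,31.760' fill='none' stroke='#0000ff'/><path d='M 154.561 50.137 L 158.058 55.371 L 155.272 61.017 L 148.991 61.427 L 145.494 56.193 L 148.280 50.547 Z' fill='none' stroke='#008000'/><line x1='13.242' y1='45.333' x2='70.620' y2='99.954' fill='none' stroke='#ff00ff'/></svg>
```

1 u = 1 mm; y_m = 144.428 − y.

[1] `<polygon>` rectangle, #008000→score S498 F1933: (76.569,116.413) → (118.389,116.413) → (118.389,58.289) → (76.569,58.289) → (76.569,116.413) (closed)

[2] `<path>` rectangle, #ff00ff→cut S908 F940: (94.495,78.970) → (128.847,78.970) → (128.847,54.073) → (94.495,54.073) → (94.495,78.970) (closed)

[3] `<polyline>` open polyline, #0000ff→engrave S385 F2860: (55.100,21.060) → (73.516,11.494) → (97.446,112.668)

[4] `<path>` regular polygon, #008000→score S498 F1933: (154.561,94.291) → (158.058,89.057) → (155.272,83.411) → (148.991,83.001) → (145.494,88.235) → (148.280,93.881) → (154.561,94.291) (closed)

[5] `<line>` line segment, #ff00ff→cut S908 F940: (13.242,99.095) → (70.620,44.474)

G21
G90
G0 X76.569 Y116.413
M3 S498
G01 X118.389 Y116.413 F1933
G01 X118.389 Y58.289
G01 X76.569 Y58.289
G01 X76.569 Y116.413
G0 X94.495 Y78.970
M3 S908
G01 X128.847 Y78.970 F940
G01 X128.847 Y54.073
G01 X94.495 Y54.073
G01 X94.495 Y78.970
G0 X55.100 Y21.060
M3 S385
G01 X73.516 Y11.494 F2860
G01 X97.446 Y112.668
G0 X154.561 Y94.291
M3 S498
G01 X158.058 Y89.057 F1933
G01 X155.272 Y83.411
G01 X148.991 Y83.001
G01 X145.494 Y88.235
G01 X148.280 Y93.881
G01 X154.561 Y94.291
G0 X13.242 Y99.095
M3 S908
G01 X70.620 Y44.474 F940
M5
G0 X0.000 Y0.000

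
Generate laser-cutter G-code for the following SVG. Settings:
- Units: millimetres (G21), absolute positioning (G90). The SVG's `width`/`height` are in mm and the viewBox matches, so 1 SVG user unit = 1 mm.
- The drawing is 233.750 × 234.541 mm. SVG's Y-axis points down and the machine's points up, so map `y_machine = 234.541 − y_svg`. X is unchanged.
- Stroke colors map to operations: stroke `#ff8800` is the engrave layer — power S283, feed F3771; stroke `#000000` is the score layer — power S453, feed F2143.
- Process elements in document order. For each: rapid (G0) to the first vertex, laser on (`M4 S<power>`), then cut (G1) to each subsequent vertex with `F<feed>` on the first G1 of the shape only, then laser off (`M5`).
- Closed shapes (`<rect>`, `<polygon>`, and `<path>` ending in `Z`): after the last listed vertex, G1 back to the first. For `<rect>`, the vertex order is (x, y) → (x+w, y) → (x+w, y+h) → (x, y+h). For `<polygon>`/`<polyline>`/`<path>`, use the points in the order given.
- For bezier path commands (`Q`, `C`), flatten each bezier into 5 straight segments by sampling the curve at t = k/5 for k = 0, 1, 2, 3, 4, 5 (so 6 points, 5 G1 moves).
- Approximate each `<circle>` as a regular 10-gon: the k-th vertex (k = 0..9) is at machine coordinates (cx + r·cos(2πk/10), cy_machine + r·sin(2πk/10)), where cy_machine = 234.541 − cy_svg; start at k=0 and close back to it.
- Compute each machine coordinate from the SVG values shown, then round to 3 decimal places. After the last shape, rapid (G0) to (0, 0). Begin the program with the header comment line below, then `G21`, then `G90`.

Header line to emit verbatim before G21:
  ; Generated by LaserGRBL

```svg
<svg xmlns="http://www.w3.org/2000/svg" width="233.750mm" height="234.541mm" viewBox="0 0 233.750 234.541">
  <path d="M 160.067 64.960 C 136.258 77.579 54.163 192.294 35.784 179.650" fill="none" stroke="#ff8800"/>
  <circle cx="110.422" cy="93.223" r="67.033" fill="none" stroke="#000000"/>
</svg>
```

viewBox `0 0 233.750 234.541` with mm width/height → 1 unit = 1 mm. Flip: y_m = 234.541 − y_svg.

**Shape 1** — `<path>` cubic bezier, stroke `#ff8800` → engrave (S283, F3771). Control points (SVG): P0=(160.067,64.960), P1=(136.258,77.579), P2=(54.163,192.294), P3=(35.784,179.650); sampled at t=k/5. Machine vertices: (160.067,169.581) → (139.763,151.594) → (111.327,120.117) → (80.614,86.165) → (53.481,60.752) → (35.784,54.891). Open path.

**Shape 2** — `<circle>` circle, stroke `#000000` → score (S453, F2143). Machine vertices: (177.455,141.318) → (164.653,180.719) → (131.136,205.070) → (89.708,205.070) → (56.191,180.719) → (43.389,141.318) → (56.191,101.917) → (89.708,77.566) → (131.136,77.566) → (164.653,101.917) → (177.455,141.318). Closed: final G1 returns to the first vertex.

; Generated by LaserGRBL
G21
G90
G0 X160.067 Y169.581
M4 S283
G1 X139.763 Y151.594 F3771
G1 X111.327 Y120.117
G1 X80.614 Y86.165
G1 X53.481 Y60.752
G1 X35.784 Y54.891
M5
G0 X177.455 Y141.318
M4 S453
G1 X164.653 Y180.719 F2143
G1 X131.136 Y205.070
G1 X89.708 Y205.070
G1 X56.191 Y180.719
G1 X43.389 Y141.318
G1 X56.191 Y101.917
G1 X89.708 Y77.566
G1 X131.136 Y77.566
G1 X164.653 Y101.917
G1 X177.455 Y141.318
M5
G0 X0.000 Y0.000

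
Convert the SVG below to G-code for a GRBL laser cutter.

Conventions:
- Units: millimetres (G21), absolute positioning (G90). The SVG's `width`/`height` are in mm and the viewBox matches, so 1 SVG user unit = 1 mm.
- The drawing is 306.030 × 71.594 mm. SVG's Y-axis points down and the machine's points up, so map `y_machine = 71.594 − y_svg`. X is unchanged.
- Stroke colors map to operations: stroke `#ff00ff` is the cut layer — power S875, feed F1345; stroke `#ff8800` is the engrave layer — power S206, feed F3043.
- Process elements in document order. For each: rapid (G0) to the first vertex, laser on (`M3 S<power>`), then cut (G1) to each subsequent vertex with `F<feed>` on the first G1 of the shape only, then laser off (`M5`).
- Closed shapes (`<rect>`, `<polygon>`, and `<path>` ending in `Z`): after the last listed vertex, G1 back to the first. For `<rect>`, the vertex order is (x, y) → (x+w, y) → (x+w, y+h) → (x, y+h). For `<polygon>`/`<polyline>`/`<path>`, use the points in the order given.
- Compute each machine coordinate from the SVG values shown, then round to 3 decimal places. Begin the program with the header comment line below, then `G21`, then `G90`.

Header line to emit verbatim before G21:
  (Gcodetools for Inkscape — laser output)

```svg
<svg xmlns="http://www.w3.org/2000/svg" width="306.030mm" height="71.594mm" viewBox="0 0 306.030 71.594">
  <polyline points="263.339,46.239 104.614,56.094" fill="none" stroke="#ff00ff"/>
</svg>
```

(Gcodetools for Inkscape — laser output)
G21
G90
G0 X263.339 Y25.355
M3 S875
G1 X104.614 Y15.500 F1345
M5

1 u = 1 mm; y_m = 71.594 − y.

[1] `<polyline>` line segment, #ff00ff→cut S875 F1345: (263.339,25.355) → (104.614,15.500)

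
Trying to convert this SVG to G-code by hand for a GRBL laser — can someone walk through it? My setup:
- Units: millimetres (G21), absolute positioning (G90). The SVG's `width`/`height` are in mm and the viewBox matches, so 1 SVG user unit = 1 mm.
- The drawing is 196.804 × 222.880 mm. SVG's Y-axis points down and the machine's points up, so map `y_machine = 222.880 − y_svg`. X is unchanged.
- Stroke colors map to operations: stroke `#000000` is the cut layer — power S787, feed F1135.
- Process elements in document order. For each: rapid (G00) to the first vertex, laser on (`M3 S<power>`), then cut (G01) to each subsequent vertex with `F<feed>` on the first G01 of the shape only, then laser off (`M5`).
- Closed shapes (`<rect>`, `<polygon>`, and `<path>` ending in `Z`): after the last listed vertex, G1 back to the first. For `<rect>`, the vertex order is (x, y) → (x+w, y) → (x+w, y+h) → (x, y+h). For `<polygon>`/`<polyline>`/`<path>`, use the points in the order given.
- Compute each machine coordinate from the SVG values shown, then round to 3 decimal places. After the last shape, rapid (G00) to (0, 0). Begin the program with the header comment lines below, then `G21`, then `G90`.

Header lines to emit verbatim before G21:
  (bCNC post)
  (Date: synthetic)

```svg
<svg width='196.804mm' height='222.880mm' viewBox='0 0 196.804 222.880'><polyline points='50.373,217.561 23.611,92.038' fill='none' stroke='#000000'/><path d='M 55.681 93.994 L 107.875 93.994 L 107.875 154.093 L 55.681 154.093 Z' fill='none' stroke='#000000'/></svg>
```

Since the viewBox matches the mm dimensions, user units are millimetres directly. The only transform is the Y-flip y_m = 222.880 − y_svg.

Shape 1 is a line segment drawn with `<polyline>`. Its stroke #000000 means cut at S787, F1135. After flipping Y the toolpath is (50.373,5.319) → (23.611,130.842).

Shape 2 is a rectangle drawn with `<path>`. Its stroke #000000 means cut at S787, F1135. After flipping Y the toolpath is (55.681,128.886) → (107.875,128.886) → (107.875,68.787) → (55.681,68.787) → (55.681,128.886), returning to the start.

(bCNC post)
(Date: synthetic)
G21
G90
G00 X50.373 Y5.319
M3 S787
G01 X23.611 Y130.842 F1135
M5
G00 X55.681 Y128.886
M3 S787
G01 X107.875 Y128.886 F1135
G01 X107.875 Y68.787
G01 X55.681 Y68.787
G01 X55.681 Y128.886
M5
G00 X0.000 Y0.000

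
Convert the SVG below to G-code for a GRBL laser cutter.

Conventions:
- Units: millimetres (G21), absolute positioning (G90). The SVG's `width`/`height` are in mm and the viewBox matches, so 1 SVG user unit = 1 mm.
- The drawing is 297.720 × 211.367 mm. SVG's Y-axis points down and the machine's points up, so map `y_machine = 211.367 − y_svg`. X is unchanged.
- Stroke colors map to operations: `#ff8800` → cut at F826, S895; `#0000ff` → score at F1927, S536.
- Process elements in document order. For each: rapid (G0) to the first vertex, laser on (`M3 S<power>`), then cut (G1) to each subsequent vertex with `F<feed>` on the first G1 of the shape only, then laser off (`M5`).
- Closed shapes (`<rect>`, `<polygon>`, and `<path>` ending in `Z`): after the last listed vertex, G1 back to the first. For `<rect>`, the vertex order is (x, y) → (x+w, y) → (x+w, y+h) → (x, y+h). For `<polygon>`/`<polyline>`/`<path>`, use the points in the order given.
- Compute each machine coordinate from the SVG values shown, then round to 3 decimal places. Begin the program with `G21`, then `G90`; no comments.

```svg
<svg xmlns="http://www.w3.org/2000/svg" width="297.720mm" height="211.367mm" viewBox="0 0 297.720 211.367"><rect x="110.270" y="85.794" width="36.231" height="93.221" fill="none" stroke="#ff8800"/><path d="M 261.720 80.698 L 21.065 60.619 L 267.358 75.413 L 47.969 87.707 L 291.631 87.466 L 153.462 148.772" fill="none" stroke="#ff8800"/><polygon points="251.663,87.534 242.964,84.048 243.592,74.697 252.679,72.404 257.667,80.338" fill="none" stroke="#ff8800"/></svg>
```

Since the viewBox matches the mm dimensions, user units are millimetres directly. The only transform is the Y-flip y_m = 211.367 − y_svg.

Shape 1 is a rectangle drawn with `<rect>`. Its stroke #ff8800 means cut at S895, F826. After flipping Y the toolpath is (110.270,125.573) → (146.501,125.573) → (146.501,32.352) → (110.270,32.352) → (110.270,125.573), returning to the start.

Shape 2 is a open polyline drawn with `<path>`. Its stroke #ff8800 means cut at S895, F826. After flipping Y the toolpath is (261.720,130.669) → (21.065,150.748) → (267.358,135.954) → (47.969,123.660) → (291.631,123.901) → (153.462,62.595).

Shape 3 is a regular polygon drawn with `<polygon>`. Its stroke #ff8800 means cut at S895, F826. After flipping Y the toolpath is (251.663,123.833) → (242.964,127.319) → (243.592,136.670) → (252.679,138.963) → (257.667,131.029) → (251.663,123.833), returning to the start.

G21
G90
G0 X110.270 Y125.573
M3 S895
G1 X146.501 Y125.573 F826
G1 X146.501 Y32.352
G1 X110.270 Y32.352
G1 X110.270 Y125.573
M5
G0 X261.720 Y130.669
M3 S895
G1 X21.065 Y150.748 F826
G1 X267.358 Y135.954
G1 X47.969 Y123.660
G1 X291.631 Y123.901
G1 X153.462 Y62.595
M5
G0 X251.663 Y123.833
M3 S895
G1 X242.964 Y127.319 F826
G1 X243.592 Y136.670
G1 X252.679 Y138.963
G1 X257.667 Y131.029
G1 X251.663 Y123.833
M5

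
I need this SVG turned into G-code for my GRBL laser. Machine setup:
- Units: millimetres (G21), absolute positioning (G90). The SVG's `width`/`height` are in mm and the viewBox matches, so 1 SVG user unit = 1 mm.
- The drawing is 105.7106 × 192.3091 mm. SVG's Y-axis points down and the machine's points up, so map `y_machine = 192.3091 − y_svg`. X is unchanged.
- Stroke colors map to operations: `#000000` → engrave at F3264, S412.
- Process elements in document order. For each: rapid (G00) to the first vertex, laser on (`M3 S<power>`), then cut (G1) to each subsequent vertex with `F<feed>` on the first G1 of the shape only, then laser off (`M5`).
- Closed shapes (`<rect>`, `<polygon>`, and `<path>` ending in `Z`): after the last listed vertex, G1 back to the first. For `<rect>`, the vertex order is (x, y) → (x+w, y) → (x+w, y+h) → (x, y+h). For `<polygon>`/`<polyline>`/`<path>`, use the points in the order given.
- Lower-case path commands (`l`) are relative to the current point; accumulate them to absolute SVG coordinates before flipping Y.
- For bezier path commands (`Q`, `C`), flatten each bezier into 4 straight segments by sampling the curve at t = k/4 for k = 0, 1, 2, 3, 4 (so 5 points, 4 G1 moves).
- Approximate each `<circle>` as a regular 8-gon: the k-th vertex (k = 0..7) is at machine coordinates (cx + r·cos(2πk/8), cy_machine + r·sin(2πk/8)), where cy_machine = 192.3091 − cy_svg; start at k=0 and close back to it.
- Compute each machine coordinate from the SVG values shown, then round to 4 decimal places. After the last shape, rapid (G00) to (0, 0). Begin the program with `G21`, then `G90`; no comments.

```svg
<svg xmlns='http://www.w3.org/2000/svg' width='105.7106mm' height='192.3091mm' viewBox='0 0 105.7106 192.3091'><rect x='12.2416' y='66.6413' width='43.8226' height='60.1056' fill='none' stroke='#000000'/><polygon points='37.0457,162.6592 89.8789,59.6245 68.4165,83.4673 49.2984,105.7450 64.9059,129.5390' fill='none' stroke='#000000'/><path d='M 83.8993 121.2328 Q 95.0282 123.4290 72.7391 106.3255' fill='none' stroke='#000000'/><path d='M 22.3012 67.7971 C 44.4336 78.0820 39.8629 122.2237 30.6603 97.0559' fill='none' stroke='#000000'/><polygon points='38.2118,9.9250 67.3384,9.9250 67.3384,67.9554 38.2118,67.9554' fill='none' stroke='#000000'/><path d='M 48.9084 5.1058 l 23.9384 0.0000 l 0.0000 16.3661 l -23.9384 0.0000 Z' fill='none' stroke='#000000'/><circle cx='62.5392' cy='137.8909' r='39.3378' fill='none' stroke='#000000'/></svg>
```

G21
G90
G00 X12.2416 Y125.6678
M3 S412
G1 X56.0642 Y125.6678 F3264
G1 X56.0642 Y65.5622
G1 X12.2416 Y65.5622
G1 X12.2416 Y125.6678
M5
G00 X37.0457 Y29.6499
M3 S412
G1 X89.8789 Y132.6846 F3264
G1 X68.4165 Y108.8418
G1 X49.2984 Y86.5641
G1 X64.9059 Y62.7701
G1 X37.0457 Y29.6499
M5
G00 X83.8993 Y71.0763
M3 S412
G1 X87.3751 Y71.1844 F3264
G1 X86.6737 Y73.7050
G1 X81.7950 Y78.6381
G1 X72.7391 Y85.9836
M5
G00 X22.3012 Y124.5120
M3 S412
G1 X34.2385 Y112.0621 F3264
G1 X38.2314 Y96.5878
G1 X36.3489 Y87.7609
G1 X30.6603 Y95.2532
M5
G00 X38.2118 Y182.3841
M3 S412
G1 X67.3384 Y182.3841 F3264
G1 X67.3384 Y124.3537
G1 X38.2118 Y124.3537
G1 X38.2118 Y182.3841
M5
G00 X48.9084 Y187.2033
M3 S412
G1 X72.8468 Y187.2033 F3264
G1 X72.8468 Y170.8372
G1 X48.9084 Y170.8372
G1 X48.9084 Y187.2033
M5
G00 X101.8770 Y54.4182
M3 S412
G1 X90.3552 Y82.2342 F3264
G1 X62.5392 Y93.7560
G1 X34.7232 Y82.2342
G1 X23.2014 Y54.4182
G1 X34.7232 Y26.6022
G1 X62.5392 Y15.0804
G1 X90.3552 Y26.6022
G1 X101.8770 Y54.4182
M5
G00 X0.0000 Y0.0000

viewBox `0 0 105.7106 192.3091` with mm width/height → 1 unit = 1 mm. Flip: y_m = 192.3091 − y_svg.

**Shape 1** — `<rect>` rectangle, stroke `#000000` → engrave (S412, F3264). Machine vertices: (12.2416,125.6678) → (56.0642,125.6678) → (56.0642,65.5622) → (12.2416,65.5622) → (12.2416,125.6678). Closed: final G1 returns to the first vertex.

**Shape 2** — `<polygon>` closed polygon, stroke `#000000` → engrave (S412, F3264). Machine vertices: (37.0457,29.6499) → (89.8789,132.6846) → (68.4165,108.8418) → (49.2984,86.5641) → (64.9059,62.7701) → (37.0457,29.6499). Closed: final G1 returns to the first vertex.

**Shape 3** — `<path>` quadratic bezier, stroke `#000000` → engrave (S412, F3264). Control points (SVG): P0=(83.8993,121.2328), P1=(95.0282,123.4290), P2=(72.7391,106.3255); sampled at t=k/4. Machine vertices: (83.8993,71.0763) → (87.3751,71.1844) → (86.6737,73.7050) → (81.7950,78.6381) → (72.7391,85.9836). Open path.

**Shape 4** — `<path>` cubic bezier, stroke `#000000` → engrave (S412, F3264). Control points (SVG): P0=(22.3012,67.7971), P1=(44.4336,78.0820), P2=(39.8629,122.2237), P3=(30.6603,97.0559); sampled at t=k/4. Machine vertices: (22.3012,124.5120) → (34.2385,112.0621) → (38.2314,96.5878) → (36.3489,87.7609) → (30.6603,95.2532). Open path.

**Shape 5** — `<polygon>` rectangle, stroke `#000000` → engrave (S412, F3264). Machine vertices: (38.2118,182.3841) → (67.3384,182.3841) → (67.3384,124.3537) → (38.2118,124.3537) → (38.2118,182.3841). Closed: final G1 returns to the first vertex.

**Shape 6** — `<path>` rectangle, stroke `#000000` → engrave (S412, F3264). Machine vertices: (48.9084,187.2033) → (72.8468,187.2033) → (72.8468,170.8372) → (48.9084,170.8372) → (48.9084,187.2033). Closed: final G1 returns to the first vertex.

**Shape 7** — `<circle>` circle, stroke `#000000` → engrave (S412, F3264). Machine vertices: (101.8770,54.4182) → (90.3552,82.2342) → (62.5392,93.7560) → (34.7232,82.2342) → (23.2014,54.4182) → (34.7232,26.6022) → (62.5392,15.0804) → (90.3552,26.6022) → (101.8770,54.4182). Closed: final G1 returns to the first vertex.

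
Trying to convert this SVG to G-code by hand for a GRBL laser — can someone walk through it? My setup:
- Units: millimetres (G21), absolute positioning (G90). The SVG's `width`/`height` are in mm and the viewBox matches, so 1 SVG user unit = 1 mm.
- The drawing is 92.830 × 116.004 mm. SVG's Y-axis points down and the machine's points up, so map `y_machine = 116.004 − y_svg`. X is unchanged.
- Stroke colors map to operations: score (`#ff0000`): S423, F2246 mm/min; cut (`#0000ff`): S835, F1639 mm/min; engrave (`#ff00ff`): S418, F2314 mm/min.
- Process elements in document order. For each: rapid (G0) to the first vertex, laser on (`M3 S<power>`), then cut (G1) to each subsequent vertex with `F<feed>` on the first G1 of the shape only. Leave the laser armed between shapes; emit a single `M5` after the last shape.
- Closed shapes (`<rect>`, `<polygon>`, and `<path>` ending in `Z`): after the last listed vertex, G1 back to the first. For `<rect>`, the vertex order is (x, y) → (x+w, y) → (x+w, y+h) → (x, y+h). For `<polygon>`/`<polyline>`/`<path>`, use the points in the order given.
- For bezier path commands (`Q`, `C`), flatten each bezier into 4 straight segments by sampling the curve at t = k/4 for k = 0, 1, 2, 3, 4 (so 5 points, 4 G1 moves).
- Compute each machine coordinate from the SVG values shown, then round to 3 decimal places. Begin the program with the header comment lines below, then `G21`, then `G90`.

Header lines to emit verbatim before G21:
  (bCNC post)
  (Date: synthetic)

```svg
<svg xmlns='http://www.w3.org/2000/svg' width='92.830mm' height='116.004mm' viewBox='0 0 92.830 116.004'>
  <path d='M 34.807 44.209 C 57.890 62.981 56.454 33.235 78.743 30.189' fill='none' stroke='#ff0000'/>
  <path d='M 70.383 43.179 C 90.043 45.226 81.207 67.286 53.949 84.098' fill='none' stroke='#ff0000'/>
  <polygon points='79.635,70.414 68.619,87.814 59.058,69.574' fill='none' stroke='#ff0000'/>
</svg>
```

(bCNC post)
(Date: synthetic)
G21
G90
G0 X34.807 Y71.795
M3 S423
G1 X48.276 Y65.638 F2246
G1 X57.073 Y70.623
G1 X65.721 Y79.700
G1 X78.743 Y85.815
G0 X70.383 Y72.825
M3 S423
G1 X79.942 Y67.932 F2246
G1 X79.760 Y57.902
G1 X70.781 Y45.104
G1 X53.949 Y31.906
G0 X79.635 Y45.590
M3 S423
G1 X68.619 Y28.190 F2246
G1 X59.058 Y46.430
G1 X79.635 Y45.590
M5

Since the viewBox matches the mm dimensions, user units are millimetres directly. The only transform is the Y-flip y_m = 116.004 − y_svg.

Shape 1 is a cubic bezier drawn with `<path>`. Its stroke #ff0000 means score at S423, F2246. After flipping Y the toolpath is (34.807,71.795) → (48.276,65.638) → (57.073,70.623) → (65.721,79.700) → (78.743,85.815).

Shape 2 is a cubic bezier drawn with `<path>`. Its stroke #ff0000 means score at S423, F2246. After flipping Y the toolpath is (70.383,72.825) → (79.942,67.932) → (79.760,57.902) → (70.781,45.104) → (53.949,31.906).

Shape 3 is a regular polygon drawn with `<polygon>`. Its stroke #ff0000 means score at S423, F2246. After flipping Y the toolpath is (79.635,45.590) → (68.619,28.190) → (59.058,46.430) → (79.635,45.590), returning to the start.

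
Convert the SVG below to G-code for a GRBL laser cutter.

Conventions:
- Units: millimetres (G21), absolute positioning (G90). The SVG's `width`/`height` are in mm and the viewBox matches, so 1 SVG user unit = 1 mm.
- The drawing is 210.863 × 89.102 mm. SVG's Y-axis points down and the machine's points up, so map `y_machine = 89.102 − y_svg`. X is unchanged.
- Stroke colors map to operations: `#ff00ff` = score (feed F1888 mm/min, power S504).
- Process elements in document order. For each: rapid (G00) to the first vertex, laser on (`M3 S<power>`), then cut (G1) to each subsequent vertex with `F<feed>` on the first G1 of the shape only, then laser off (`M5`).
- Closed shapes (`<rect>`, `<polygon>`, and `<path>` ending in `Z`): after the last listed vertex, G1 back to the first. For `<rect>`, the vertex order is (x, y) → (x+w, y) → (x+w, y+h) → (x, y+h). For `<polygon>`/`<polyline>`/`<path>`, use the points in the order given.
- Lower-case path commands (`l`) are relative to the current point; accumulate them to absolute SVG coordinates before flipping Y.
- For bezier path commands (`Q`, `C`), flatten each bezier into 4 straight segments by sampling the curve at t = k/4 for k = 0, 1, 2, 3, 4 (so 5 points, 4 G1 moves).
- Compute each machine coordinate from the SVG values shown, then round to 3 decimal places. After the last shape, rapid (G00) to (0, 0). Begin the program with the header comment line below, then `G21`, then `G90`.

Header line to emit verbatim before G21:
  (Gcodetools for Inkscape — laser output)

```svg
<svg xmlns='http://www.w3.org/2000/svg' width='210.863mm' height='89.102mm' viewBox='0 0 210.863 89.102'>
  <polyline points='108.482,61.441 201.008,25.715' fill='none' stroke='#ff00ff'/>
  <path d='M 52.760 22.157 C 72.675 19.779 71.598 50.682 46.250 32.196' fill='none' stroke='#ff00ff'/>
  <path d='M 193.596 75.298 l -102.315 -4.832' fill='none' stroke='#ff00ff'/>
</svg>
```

(Gcodetools for Inkscape — laser output)
G21
G90
G00 X108.482 Y27.661
M3 S504
G1 X201.008 Y63.387 F1888
M5
G00 X52.760 Y66.945
M3 S504
G1 X63.709 Y63.780 F1888
G1 X66.479 Y55.885
G1 X60.761 Y51.010
G1 X46.250 Y56.906
M5
G00 X193.596 Y13.804
M3 S504
G1 X91.281 Y18.636 F1888
M5
G00 X0.000 Y0.000

1 u = 1 mm; y_m = 89.102 − y.

[1] `<polyline>` line segment, #ff00ff→score S504 F1888: (108.482,27.661) → (201.008,63.387)

[2] `<path>` cubic bezier, #ff00ff→score S504 F1888: (52.760,66.945) → (63.709,63.780) → (66.479,55.885) → (60.761,51.010) → (46.250,56.906)

[3] `<path>` line segment, #ff00ff→score S504 F1888: (193.596,13.804) → (91.281,18.636)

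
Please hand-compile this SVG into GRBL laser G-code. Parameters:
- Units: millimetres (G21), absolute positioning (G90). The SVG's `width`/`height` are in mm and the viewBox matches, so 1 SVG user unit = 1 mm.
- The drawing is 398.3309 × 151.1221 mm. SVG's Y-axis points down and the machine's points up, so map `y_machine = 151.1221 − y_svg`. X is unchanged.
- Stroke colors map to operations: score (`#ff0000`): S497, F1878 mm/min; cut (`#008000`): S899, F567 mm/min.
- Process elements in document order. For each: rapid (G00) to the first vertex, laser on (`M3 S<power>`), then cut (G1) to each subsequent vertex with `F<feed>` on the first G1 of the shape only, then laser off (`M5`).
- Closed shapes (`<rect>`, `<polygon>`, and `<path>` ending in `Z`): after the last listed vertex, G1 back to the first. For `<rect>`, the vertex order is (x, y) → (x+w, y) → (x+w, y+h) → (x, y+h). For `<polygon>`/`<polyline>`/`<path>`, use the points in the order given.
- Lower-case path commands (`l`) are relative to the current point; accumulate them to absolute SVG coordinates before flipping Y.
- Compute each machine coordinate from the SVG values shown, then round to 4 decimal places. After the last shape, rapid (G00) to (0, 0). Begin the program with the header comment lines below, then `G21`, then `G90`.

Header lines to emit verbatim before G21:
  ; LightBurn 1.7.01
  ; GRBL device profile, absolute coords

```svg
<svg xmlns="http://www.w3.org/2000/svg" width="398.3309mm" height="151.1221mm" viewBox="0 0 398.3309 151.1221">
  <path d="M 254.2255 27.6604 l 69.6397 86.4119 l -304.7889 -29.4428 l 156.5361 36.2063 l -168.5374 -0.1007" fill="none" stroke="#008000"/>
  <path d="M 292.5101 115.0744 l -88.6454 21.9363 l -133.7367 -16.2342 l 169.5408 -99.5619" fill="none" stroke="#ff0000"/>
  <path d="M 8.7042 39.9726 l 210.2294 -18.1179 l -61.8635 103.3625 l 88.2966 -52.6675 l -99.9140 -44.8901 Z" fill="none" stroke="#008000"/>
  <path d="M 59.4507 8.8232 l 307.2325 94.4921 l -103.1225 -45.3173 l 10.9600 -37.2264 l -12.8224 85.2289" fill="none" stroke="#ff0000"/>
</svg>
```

; LightBurn 1.7.01
; GRBL device profile, absolute coords
G21
G90
G00 X254.2255 Y123.4617
M3 S899
G1 X323.8652 Y37.0498 F567
G1 X19.0763 Y66.4926
G1 X175.6124 Y30.2863
G1 X7.0750 Y30.3870
M5
G00 X292.5101 Y36.0477
M3 S497
G1 X203.8647 Y14.1114 F1878
G1 X70.1280 Y30.3456
G1 X239.6688 Y129.9075
M5
G00 X8.7042 Y111.1495
M3 S899
G1 X218.9336 Y129.2674 F567
G1 X157.0701 Y25.9049
G1 X245.3667 Y78.5724
G1 X145.4527 Y123.4625
G1 X8.7042 Y111.1495
M5
G00 X59.4507 Y142.2989
M3 S497
G1 X366.6832 Y47.8068 F1878
G1 X263.5607 Y93.1241
G1 X274.5207 Y130.3505
G1 X261.6983 Y45.1216
M5
G00 X0.0000 Y0.0000

viewBox `0 0 398.3309 151.1221` with mm width/height → 1 unit = 1 mm. Flip: y_m = 151.1221 − y_svg.

**Shape 1** — `<path>` open polyline, stroke `#008000` → cut (S899, F567). Machine vertices: (254.2255,123.4617) → (323.8652,37.0498) → (19.0763,66.4926) → (175.6124,30.2863) → (7.0750,30.3870). Open path.

**Shape 2** — `<path>` open polyline, stroke `#ff0000` → score (S497, F1878). Machine vertices: (292.5101,36.0477) → (203.8647,14.1114) → (70.1280,30.3456) → (239.6688,129.9075). Open path.

**Shape 3** — `<path>` closed polygon, stroke `#008000` → cut (S899, F567). Machine vertices: (8.7042,111.1495) → (218.9336,129.2674) → (157.0701,25.9049) → (245.3667,78.5724) → (145.4527,123.4625) → (8.7042,111.1495). Closed: final G1 returns to the first vertex.

**Shape 4** — `<path>` open polyline, stroke `#ff0000` → score (S497, F1878). Machine vertices: (59.4507,142.2989) → (366.6832,47.8068) → (263.5607,93.1241) → (274.5207,130.3505) → (261.6983,45.1216). Open path.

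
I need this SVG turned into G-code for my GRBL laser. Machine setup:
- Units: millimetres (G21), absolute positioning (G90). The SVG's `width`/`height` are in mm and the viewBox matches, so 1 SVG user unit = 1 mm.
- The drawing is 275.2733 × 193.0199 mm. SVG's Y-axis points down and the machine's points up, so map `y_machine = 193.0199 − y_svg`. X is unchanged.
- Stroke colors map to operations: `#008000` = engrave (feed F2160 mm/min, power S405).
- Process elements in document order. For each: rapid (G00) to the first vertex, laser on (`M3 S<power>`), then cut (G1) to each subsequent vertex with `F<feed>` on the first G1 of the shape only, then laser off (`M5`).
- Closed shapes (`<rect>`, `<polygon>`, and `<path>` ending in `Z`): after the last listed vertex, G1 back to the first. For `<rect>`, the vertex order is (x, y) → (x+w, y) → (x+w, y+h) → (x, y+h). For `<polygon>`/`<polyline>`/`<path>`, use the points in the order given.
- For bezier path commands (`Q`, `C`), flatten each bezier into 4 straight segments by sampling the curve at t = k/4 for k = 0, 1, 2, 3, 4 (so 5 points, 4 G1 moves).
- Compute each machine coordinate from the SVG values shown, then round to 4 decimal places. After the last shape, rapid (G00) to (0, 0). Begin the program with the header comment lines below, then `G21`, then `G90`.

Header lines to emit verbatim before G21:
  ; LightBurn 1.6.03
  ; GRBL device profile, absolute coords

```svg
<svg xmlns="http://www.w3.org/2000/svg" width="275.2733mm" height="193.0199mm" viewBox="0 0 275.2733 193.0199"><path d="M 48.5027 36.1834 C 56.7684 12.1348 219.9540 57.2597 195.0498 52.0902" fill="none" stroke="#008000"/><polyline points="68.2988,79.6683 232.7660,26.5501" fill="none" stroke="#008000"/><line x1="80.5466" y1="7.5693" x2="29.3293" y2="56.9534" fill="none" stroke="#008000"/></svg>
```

1 u = 1 mm; y_m = 193.0199 − y.

[1] `<path>` cubic bezier, #008000→engrave S405 F2160: (48.5027,156.8365) → (78.3899,163.7696) → (134.2150,155.9628) → (183.8206,144.6161) → (195.0498,140.9297)

[2] `<polyline>` line segment, #008000→engrave S405 F2160: (68.2988,113.3516) → (232.7660,166.4698)

[3] `<line>` line segment, #008000→engrave S405 F2160: (80.5466,185.4506) → (29.3293,136.0665)

; LightBurn 1.6.03
; GRBL device profile, absolute coords
G21
G90
G00 X48.5027 Y156.8365
M3 S405
G1 X78.3899 Y163.7696 F2160
G1 X134.2150 Y155.9628
G1 X183.8206 Y144.6161
G1 X195.0498 Y140.9297
M5
G00 X68.2988 Y113.3516
M3 S405
G1 X232.7660 Y166.4698 F2160
M5
G00 X80.5466 Y185.4506
M3 S405
G1 X29.3293 Y136.0665 F2160
M5
G00 X0.0000 Y0.0000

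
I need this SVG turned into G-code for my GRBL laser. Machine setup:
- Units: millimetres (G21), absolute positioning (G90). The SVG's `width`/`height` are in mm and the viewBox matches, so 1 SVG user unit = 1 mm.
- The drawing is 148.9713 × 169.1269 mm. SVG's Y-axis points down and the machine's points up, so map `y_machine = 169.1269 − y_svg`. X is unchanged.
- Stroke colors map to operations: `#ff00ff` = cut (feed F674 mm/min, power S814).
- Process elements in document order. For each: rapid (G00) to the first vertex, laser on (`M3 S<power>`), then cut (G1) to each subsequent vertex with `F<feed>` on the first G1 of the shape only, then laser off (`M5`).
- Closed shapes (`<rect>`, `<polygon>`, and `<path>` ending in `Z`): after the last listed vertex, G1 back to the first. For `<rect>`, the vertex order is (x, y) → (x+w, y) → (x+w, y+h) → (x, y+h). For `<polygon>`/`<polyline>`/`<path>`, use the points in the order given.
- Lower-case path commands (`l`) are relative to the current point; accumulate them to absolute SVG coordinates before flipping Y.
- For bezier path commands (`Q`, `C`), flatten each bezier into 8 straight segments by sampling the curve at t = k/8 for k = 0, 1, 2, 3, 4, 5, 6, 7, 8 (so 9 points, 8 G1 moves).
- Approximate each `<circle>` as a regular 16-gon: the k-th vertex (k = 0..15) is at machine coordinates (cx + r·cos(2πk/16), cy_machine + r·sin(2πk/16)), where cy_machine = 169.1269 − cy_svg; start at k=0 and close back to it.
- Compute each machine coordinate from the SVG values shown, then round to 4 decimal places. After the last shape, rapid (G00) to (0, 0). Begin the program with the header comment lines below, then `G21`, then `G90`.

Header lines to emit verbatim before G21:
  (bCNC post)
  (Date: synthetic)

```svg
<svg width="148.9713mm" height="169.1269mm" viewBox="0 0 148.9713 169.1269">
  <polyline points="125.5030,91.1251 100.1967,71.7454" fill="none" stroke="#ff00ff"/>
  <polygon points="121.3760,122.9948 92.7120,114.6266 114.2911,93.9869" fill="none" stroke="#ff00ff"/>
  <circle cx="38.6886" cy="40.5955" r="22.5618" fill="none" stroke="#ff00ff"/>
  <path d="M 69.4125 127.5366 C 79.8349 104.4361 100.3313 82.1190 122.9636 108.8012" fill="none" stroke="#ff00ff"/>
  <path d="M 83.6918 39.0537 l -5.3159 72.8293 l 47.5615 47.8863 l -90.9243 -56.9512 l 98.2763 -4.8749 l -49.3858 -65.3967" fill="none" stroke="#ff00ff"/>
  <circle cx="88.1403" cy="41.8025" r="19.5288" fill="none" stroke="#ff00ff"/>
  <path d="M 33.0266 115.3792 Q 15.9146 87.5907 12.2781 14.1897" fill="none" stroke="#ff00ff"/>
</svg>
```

viewBox `0 0 148.9713 169.1269` with mm width/height → 1 unit = 1 mm. Flip: y_m = 169.1269 − y_svg.

**Shape 1** — `<polyline>` line segment, stroke `#ff00ff` → cut (S814, F674). Machine vertices: (125.5030,78.0018) → (100.1967,97.3815). Open path.

**Shape 2** — `<polygon>` regular polygon, stroke `#ff00ff` → cut (S814, F674). Machine vertices: (121.3760,46.1321) → (92.7120,54.5003) → (114.2911,75.1400) → (121.3760,46.1321). Closed: final G1 returns to the first vertex.

**Shape 3** — `<circle>` circle, stroke `#ff00ff` → cut (S814, F674). Machine vertices: (61.2504,128.5314) → (59.5330,137.1654) → (54.6422,144.4850) → (47.3226,149.3758) → (38.6886,151.0932) → (30.0546,149.3758) → (22.7350,144.4850) → (17.8442,137.1654) → (16.1268,128.5314) → (17.8442,119.8974) → (22.7350,112.5778) → (30.0546,107.6870) → (38.6886,105.9696) → (47.3226,107.6870) → (54.6422,112.5778) → (59.5330,119.8974) → (61.2504,128.5314). Closed: final G1 returns to the first vertex.

**Shape 4** — `<path>` cubic bezier, stroke `#ff00ff` → cut (S814, F674). Control points (SVG): P0=(69.4125,127.5366), P1=(79.8349,104.4361), P2=(100.3313,82.1190), P3=(122.9636,108.8012); sampled at t=k/8. Machine vertices: (69.4125,41.5903) → (73.7776,50.1221) → (78.9941,58.0154) → (84.9691,64.7052) → (91.6093,69.6265) → (98.8220,72.2142) → (106.5139,71.9034) → (114.5921,68.1289) → (122.9636,60.3257). Open path.

**Shape 5** — `<path>` open polyline, stroke `#ff00ff` → cut (S814, F674). Machine vertices: (83.6918,130.0732) → (78.3759,57.2439) → (125.9374,9.3576) → (35.0131,66.3088) → (133.2894,71.1837) → (83.9036,136.5804). Open path.

**Shape 6** — `<circle>` circle, stroke `#ff00ff` → cut (S814, F674). Machine vertices: (107.6691,127.3244) → (106.1826,134.7977) → (101.9492,141.1333) → (95.6136,145.3667) → (88.1403,146.8532) → (80.6670,145.3667) → (74.3314,141.1333) → (70.0980,134.7977) → (68.6115,127.3244) → (70.0980,119.8511) → (74.3314,113.5155) → (80.6670,109.2821) → (88.1403,107.7956) → (95.6136,109.2821) → (101.9492,113.5155) → (106.1826,119.8511) → (107.6691,127.3244). Closed: final G1 returns to the first vertex.

**Shape 7** — `<path>` quadratic bezier, stroke `#ff00ff` → cut (S814, F674). Control points (SVG): P0=(33.0266,115.3792), P1=(15.9146,87.5907), P2=(12.2781,14.1897); sampled at t=k/8. Machine vertices: (33.0266,53.7477) → (28.9592,61.4075) → (25.3128,70.4927) → (22.0876,81.0033) → (19.2835,92.9393) → (16.9005,106.3007) → (14.9386,121.0875) → (13.3978,137.2996) → (12.2781,154.9372). Open path.

(bCNC post)
(Date: synthetic)
G21
G90
G00 X125.5030 Y78.0018
M3 S814
G1 X100.1967 Y97.3815 F674
M5
G00 X121.3760 Y46.1321
M3 S814
G1 X92.7120 Y54.5003 F674
G1 X114.2911 Y75.1400
G1 X121.3760 Y46.1321
M5
G00 X61.2504 Y128.5314
M3 S814
G1 X59.5330 Y137.1654 F674
G1 X54.6422 Y144.4850
G1 X47.3226 Y149.3758
G1 X38.6886 Y151.0932
G1 X30.0546 Y149.3758
G1 X22.7350 Y144.4850
G1 X17.8442 Y137.1654
G1 X16.1268 Y128.5314
G1 X17.8442 Y119.8974
G1 X22.7350 Y112.5778
G1 X30.0546 Y107.6870
G1 X38.6886 Y105.9696
G1 X47.3226 Y107.6870
G1 X54.6422 Y112.5778
G1 X59.5330 Y119.8974
G1 X61.2504 Y128.5314
M5
G00 X69.4125 Y41.5903
M3 S814
G1 X73.7776 Y50.1221 F674
G1 X78.9941 Y58.0154
G1 X84.9691 Y64.7052
G1 X91.6093 Y69.6265
G1 X98.8220 Y72.2142
G1 X106.5139 Y71.9034
G1 X114.5921 Y68.1289
G1 X122.9636 Y60.3257
M5
G00 X83.6918 Y130.0732
M3 S814
G1 X78.3759 Y57.2439 F674
G1 X125.9374 Y9.3576
G1 X35.0131 Y66.3088
G1 X133.2894 Y71.1837
G1 X83.9036 Y136.5804
M5
G00 X107.6691 Y127.3244
M3 S814
G1 X106.1826 Y134.7977 F674
G1 X101.9492 Y141.1333
G1 X95.6136 Y145.3667
G1 X88.1403 Y146.8532
G1 X80.6670 Y145.3667
G1 X74.3314 Y141.1333
G1 X70.0980 Y134.7977
G1 X68.6115 Y127.3244
G1 X70.0980 Y119.8511
G1 X74.3314 Y113.5155
G1 X80.6670 Y109.2821
G1 X88.1403 Y107.7956
G1 X95.6136 Y109.2821
G1 X101.9492 Y113.5155
G1 X106.1826 Y119.8511
G1 X107.6691 Y127.3244
M5
G00 X33.0266 Y53.7477
M3 S814
G1 X28.9592 Y61.4075 F674
G1 X25.3128 Y70.4927
G1 X22.0876 Y81.0033
G1 X19.2835 Y92.9393
G1 X16.9005 Y106.3007
G1 X14.9386 Y121.0875
G1 X13.3978 Y137.2996
G1 X12.2781 Y154.9372
M5
G00 X0.0000 Y0.0000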